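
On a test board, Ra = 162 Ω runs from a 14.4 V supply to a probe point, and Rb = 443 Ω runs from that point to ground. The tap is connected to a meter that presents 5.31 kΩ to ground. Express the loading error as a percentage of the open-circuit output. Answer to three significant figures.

The divider's output (Thévenin) resistance is Ra‖Rb = 118.6 Ω.
Fractional drop under load = R_th/(R_th + R_L) = 118.6 / (118.6 + 5310) = 0.02185.
So the output falls by 2.19 %.

2.19 %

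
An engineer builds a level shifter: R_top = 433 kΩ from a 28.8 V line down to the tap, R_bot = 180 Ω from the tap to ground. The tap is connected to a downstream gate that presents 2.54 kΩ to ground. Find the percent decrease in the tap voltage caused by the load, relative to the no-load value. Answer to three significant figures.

The divider's output (Thévenin) resistance is R_top‖R_bot = 179.9 Ω.
Fractional drop under load = R_th/(R_th + R_L) = 179.9 / (179.9 + 2540) = 0.06615.
So the output falls by 6.62 %.

6.62 %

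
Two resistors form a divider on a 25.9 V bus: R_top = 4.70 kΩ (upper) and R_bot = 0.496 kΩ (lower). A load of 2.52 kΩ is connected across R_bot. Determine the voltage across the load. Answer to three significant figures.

The load sits in parallel with R_bot: R_bot‖R_L = (496 × 2520) / (496 + 2520) = 414.4 Ω.
V_out = 25.9 × 414.4 / (4700 + 414.4) = 25.9 × 414.4/5114 = 2.10 V.

V_out ≈ 2.10 V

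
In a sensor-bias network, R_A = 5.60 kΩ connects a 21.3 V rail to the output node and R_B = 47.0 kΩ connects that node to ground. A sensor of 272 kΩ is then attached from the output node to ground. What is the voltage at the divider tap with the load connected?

The load sits in parallel with R_B: R_B‖R_L = (47.0 × 272) / (47.0 + 272) = 40.08 kΩ.
V_out = 21.3 × 40.08 / (5.60 + 40.08) = 21.3 × 40.08/45.68 = 18.7 V.

V_out ≈ 18.7 V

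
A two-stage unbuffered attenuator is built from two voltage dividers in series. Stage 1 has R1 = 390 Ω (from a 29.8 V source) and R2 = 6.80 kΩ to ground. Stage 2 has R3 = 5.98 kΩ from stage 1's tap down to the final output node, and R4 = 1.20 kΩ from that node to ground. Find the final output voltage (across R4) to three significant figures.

V_out ≈ 4.48 V

Stage 2 presents R3+R4 = 7180 Ω as a load on stage 1's tap.
Stage 1's lower leg becomes R2‖(R3+R4) = 3492 Ω, so V_mid = 29.8 × 3492/3882 = 26.81 V.
Stage 2 is itself unloaded: V_out = V_mid × R4/(R3+R4) = 26.81 × 1200/7180 = 4.48 V.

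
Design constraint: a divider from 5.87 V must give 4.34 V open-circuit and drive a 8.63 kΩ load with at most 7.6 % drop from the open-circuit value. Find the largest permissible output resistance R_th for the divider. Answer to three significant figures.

R_th ≤ 710 Ω

Loading drop = R_th/(R_th + R_L) ≤ 0.0760, so R_th ≤ R_L · ε/(1−ε) = 8.63 kΩ × 0.0760/0.9240 = 710 Ω.
(Any R1, R2 with R2/(R1+R2) = 0.739 and R1‖R2 ≤ 710 Ω will meet the spec.)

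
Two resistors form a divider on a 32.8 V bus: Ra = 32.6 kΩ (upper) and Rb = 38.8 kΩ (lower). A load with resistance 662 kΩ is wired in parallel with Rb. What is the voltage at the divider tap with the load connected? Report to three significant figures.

V_out ≈ 17.4 V

The load sits in parallel with Rb: Rb‖R_L = (38.8 × 662) / (38.8 + 662) = 36.65 kΩ.
V_out = 32.8 × 36.65 / (32.6 + 36.65) = 32.8 × 36.65/69.25 = 17.4 V.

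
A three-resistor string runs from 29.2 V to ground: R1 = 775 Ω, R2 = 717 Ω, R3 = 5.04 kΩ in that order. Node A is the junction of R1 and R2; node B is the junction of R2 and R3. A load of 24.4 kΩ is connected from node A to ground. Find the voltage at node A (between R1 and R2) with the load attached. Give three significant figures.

Below node A the series string R2+R3 = 5757 Ω sits in parallel with the 24400 Ω load: 4658 Ω.
V_A = 29.2 × 4658/(775 + 4658) = 25.0 V.

V ≈ 25.0 V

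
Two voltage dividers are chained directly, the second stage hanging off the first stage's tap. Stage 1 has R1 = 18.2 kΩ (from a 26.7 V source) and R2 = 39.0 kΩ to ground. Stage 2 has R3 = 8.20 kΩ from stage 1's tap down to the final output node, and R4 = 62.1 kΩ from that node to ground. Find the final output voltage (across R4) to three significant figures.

V_out ≈ 13.7 V

Stage 2 presents R3+R4 = 70.30 kΩ as a load on stage 1's tap.
Stage 1's lower leg becomes R2‖(R3+R4) = 25.08 kΩ, so V_mid = 26.7 × 25.08/43.28 = 15.47 V.
Stage 2 is itself unloaded: V_out = V_mid × R4/(R3+R4) = 15.47 × 62.1/70.30 = 13.7 V.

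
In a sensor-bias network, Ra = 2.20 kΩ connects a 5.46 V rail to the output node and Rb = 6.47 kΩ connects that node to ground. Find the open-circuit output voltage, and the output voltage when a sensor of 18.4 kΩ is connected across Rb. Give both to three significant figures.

Open-circuit: V = 5.46 × 6.47/(2.20 + 6.47) = 4.07 V.
With the load, Rb becomes Rb‖R_L = 4.787 kΩ, so V = 5.46 × 4.787/6.987 = 3.74 V.

Unloaded: 4.07 V; loaded: 3.74 V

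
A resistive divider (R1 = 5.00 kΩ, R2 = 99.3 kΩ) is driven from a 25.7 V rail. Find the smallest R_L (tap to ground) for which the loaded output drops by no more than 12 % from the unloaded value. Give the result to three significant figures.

Output resistance R_th = R1‖R2 = (5.00 × 99.3)/104.3 = 4.760 kΩ.
The fractional drop is R_th/(R_th + R_L); requiring this ≤ 0.120 gives R_L ≥ R_th(1/0.120 − 1) = 4.760 × 7.333 = 34.9 kΩ.

R_L(min) ≈ 34.9 kΩ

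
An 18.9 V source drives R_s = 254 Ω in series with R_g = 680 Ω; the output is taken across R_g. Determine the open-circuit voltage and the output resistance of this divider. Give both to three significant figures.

V_th = 13.8 V, R_th = 185 Ω

V_th is the open-circuit tap voltage: 18.9 × 680/(254 + 680) = 13.8 V.
With the supply zeroed, R_s and R_g appear in parallel from the tap: R_th = R_s‖R_g = (254 × 680)/934.0 = 185 Ω.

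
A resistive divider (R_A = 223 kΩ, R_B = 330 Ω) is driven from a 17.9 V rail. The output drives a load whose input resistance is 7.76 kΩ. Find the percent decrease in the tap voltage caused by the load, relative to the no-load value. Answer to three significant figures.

The divider's output (Thévenin) resistance is R_A‖R_B = 329.5 Ω.
Fractional drop under load = R_th/(R_th + R_L) = 329.5 / (329.5 + 7760) = 0.04073.
So the output falls by 4.07 %.

4.07 %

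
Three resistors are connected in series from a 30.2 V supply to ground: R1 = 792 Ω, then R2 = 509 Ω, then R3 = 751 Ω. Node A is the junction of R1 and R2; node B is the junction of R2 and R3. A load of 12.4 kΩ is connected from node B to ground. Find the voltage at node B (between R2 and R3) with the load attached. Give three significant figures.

V ≈ 10.6 V

At node B, R3 is in parallel with the load: R3‖R_L = 708.1 Ω.
Below node A the resistance is R2 + (R3‖R_L) = 1217 Ω, so V_A = 30.2 × 1217/2009 = 18.30 V.
Then V_B = V_A × (R3‖R_L)/(R2 + R3‖R_L) = 18.30 × 708.1/1217 = 10.6 V.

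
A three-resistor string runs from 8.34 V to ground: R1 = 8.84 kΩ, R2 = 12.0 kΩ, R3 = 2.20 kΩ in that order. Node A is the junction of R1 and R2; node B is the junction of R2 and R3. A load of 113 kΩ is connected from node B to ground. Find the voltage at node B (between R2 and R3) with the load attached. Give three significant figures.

V ≈ 0.783 V

At node B, R3 is in parallel with the load: R3‖R_L = 2.158 kΩ.
Below node A the resistance is R2 + (R3‖R_L) = 14.16 kΩ, so V_A = 8.34 × 14.16/23.00 = 5.134 V.
Then V_B = V_A × (R3‖R_L)/(R2 + R3‖R_L) = 5.134 × 2.158/14.16 = 0.783 V.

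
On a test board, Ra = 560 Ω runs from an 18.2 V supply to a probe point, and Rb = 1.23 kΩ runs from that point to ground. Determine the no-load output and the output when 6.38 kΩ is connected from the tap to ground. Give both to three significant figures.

Unloaded: 12.5 V; loaded: 11.8 V

Open-circuit: V = 18.2 × 1230/(560 + 1230) = 12.5 V.
With the load, Rb becomes Rb‖R_L = 1031 Ω, so V = 18.2 × 1031/1591 = 11.8 V.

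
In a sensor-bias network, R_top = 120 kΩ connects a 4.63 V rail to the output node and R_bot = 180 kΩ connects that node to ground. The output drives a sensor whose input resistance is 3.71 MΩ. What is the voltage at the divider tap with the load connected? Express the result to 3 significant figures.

The load sits in parallel with R_bot: R_bot‖R_L = (180 × 3710) / (180 + 3710) = 171.7 kΩ.
V_out = 4.63 × 171.7 / (120 + 171.7) = 4.63 × 171.7/291.7 = 2.73 V.

V_out ≈ 2.73 V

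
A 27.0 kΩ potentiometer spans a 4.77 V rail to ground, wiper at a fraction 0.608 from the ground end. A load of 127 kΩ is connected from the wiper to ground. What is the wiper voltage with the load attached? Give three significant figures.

V ≈ 2.76 V

The wiper splits the pot into (1−α)R = 10.58 kΩ above and αR = 16.42 kΩ below.
Lower section ‖ load = 14.54 kΩ.
V_wiper = 4.77 × 14.54/(10.58 + 14.54) = 2.76 V.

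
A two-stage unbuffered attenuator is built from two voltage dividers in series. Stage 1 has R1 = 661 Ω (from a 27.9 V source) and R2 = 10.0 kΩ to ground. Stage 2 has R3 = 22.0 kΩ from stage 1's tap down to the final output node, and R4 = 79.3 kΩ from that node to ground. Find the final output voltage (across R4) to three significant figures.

V_out ≈ 20.4 V

Stage 2 presents R3+R4 = 101300 Ω as a load on stage 1's tap.
Stage 1's lower leg becomes R2‖(R3+R4) = 9102 Ω, so V_mid = 27.9 × 9102/9763 = 26.01 V.
Stage 2 is itself unloaded: V_out = V_mid × R4/(R3+R4) = 26.01 × 79300/101300 = 20.4 V.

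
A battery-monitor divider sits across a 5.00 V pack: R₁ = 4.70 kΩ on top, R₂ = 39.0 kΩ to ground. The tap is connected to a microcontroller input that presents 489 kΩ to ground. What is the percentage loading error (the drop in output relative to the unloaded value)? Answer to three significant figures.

0.850 %

The divider's output (Thévenin) resistance is R₁‖R₂ = 4.195 kΩ.
Fractional drop under load = R_th/(R_th + R_L) = 4.195 / (4.195 + 489) = 0.008505.
So the output falls by 0.850 %.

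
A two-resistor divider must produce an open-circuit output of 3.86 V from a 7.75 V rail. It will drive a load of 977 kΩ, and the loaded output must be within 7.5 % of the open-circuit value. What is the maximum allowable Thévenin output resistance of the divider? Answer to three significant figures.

R_th ≤ 79.2 kΩ

Loading drop = R_th/(R_th + R_L) ≤ 0.0750, so R_th ≤ R_L · ε/(1−ε) = 977 kΩ × 0.0750/0.9250 = 79.2 kΩ.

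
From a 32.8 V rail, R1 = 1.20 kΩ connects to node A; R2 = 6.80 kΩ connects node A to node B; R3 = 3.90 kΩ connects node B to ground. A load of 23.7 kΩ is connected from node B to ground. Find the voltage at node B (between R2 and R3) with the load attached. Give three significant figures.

V ≈ 9.68 V

At node B, R3 is in parallel with the load: R3‖R_L = 3.349 kΩ.
Below node A the resistance is R2 + (R3‖R_L) = 10.15 kΩ, so V_A = 32.8 × 10.15/11.35 = 29.33 V.
Then V_B = V_A × (R3‖R_L)/(R2 + R3‖R_L) = 29.33 × 3.349/10.15 = 9.68 V.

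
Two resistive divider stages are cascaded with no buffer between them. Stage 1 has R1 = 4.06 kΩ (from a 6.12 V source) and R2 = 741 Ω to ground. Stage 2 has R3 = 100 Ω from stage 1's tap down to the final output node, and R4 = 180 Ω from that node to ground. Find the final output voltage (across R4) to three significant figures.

Stage 2 presents R3+R4 = 280.0 Ω as a load on stage 1's tap.
Stage 1's lower leg becomes R2‖(R3+R4) = 203.2 Ω, so V_mid = 6.12 × 203.2/4263 = 0.2917 V.
Stage 2 is itself unloaded: V_out = V_mid × R4/(R3+R4) = 0.2917 × 180/280.0 = 0.188 V.

V_out ≈ 0.188 V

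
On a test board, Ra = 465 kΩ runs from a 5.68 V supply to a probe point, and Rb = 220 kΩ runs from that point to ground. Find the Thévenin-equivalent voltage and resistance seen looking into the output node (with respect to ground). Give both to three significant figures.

V_th = 1.82 V, R_th = 149 kΩ

V_th is the open-circuit tap voltage: 5.68 × 220/(465 + 220) = 1.82 V.
With the supply zeroed, Ra and Rb appear in parallel from the tap: R_th = Ra‖Rb = (465 × 220)/685.0 = 149 kΩ.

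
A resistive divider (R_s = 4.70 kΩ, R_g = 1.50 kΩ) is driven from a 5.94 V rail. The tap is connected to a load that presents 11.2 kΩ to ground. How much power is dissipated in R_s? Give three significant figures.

Total resistance from the source is R_s + (R_g‖R_L) = 6.023 kΩ, so I = 5.94/6.023 kΩ = 0.9862 mA.
P = I²·R_s = (0.9862 mA)² × 4.70 kΩ = 4.57 mW.

P ≈ 4.57 mW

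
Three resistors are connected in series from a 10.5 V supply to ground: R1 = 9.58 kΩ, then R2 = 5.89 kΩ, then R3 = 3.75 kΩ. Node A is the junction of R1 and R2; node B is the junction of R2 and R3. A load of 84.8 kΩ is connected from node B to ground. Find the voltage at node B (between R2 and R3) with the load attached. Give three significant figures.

V ≈ 1.98 V

At node B, R3 is in parallel with the load: R3‖R_L = 3.591 kΩ.
Below node A the resistance is R2 + (R3‖R_L) = 9.481 kΩ, so V_A = 10.5 × 9.481/19.06 = 5.223 V.
Then V_B = V_A × (R3‖R_L)/(R2 + R3‖R_L) = 5.223 × 3.591/9.481 = 1.98 V.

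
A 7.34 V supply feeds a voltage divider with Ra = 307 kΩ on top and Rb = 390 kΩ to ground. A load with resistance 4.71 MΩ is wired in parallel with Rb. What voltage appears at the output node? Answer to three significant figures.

The load sits in parallel with Rb: Rb‖R_L = (390 × 4710) / (390 + 4710) = 360.2 kΩ.
V_out = 7.34 × 360.2 / (307 + 360.2) = 7.34 × 360.2/667.2 = 3.96 V.

V_out ≈ 3.96 V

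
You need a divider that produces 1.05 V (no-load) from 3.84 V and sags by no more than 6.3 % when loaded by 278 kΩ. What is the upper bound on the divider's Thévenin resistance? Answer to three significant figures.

R_th ≤ 18.7 kΩ

Loading drop = R_th/(R_th + R_L) ≤ 0.0630, so R_th ≤ R_L · ε/(1−ε) = 278 kΩ × 0.0630/0.9370 = 18.7 kΩ.
(Any R1, R2 with R2/(R1+R2) = 0.273 and R1‖R2 ≤ 18.7 kΩ will meet the spec.)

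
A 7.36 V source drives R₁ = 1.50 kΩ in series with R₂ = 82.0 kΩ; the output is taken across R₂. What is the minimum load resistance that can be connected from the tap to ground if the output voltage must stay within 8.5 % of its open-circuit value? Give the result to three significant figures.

R_L(min) ≈ 15.9 kΩ

Output resistance R_th = R₁‖R₂ = (1.50 × 82.0)/83.50 = 1.473 kΩ.
The fractional drop is R_th/(R_th + R_L); requiring this ≤ 0.0850 gives R_L ≥ R_th(1/0.0850 − 1) = 1.473 × 10.76 = 15.9 kΩ.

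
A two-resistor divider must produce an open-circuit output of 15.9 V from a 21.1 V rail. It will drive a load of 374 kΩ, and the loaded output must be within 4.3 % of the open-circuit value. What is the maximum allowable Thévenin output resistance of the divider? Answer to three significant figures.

Loading drop = R_th/(R_th + R_L) ≤ 0.0430, so R_th ≤ R_L · ε/(1−ε) = 374 kΩ × 0.0430/0.9570 = 16.8 kΩ.
(Any R1, R2 with R2/(R1+R2) = 0.754 and R1‖R2 ≤ 16.8 kΩ will meet the spec.)

R_th ≤ 16.8 kΩ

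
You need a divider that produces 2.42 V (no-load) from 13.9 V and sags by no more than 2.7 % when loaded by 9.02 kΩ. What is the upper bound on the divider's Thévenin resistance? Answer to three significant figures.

R_th ≤ 250 Ω

Loading drop = R_th/(R_th + R_L) ≤ 0.0270, so R_th ≤ R_L · ε/(1−ε) = 9.02 kΩ × 0.0270/0.9730 = 250 Ω.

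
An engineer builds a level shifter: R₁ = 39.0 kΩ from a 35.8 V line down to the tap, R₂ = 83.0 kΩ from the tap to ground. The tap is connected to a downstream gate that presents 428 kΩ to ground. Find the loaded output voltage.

The load sits in parallel with R₂: R₂‖R_L = (83.0 × 428) / (83.0 + 428) = 69.52 kΩ.
V_out = 35.8 × 69.52 / (39.0 + 69.52) = 35.8 × 69.52/108.5 = 22.9 V.

V_out ≈ 22.9 V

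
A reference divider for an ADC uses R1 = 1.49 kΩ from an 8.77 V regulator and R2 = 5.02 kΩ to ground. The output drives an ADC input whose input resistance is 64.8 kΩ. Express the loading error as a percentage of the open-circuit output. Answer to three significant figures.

The divider's output (Thévenin) resistance is R1‖R2 = 1.149 kΩ.
Fractional drop under load = R_th/(R_th + R_L) = 1.149 / (1.149 + 64.8) = 0.01742.
So the output falls by 1.74 %.

1.74 %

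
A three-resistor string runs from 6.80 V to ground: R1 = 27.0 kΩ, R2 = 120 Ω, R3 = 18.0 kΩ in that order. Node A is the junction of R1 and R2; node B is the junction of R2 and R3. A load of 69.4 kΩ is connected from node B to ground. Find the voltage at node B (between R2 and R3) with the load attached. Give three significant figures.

At node B, R3 is in parallel with the load: R3‖R_L = 14290 Ω.
Below node A the resistance is R2 + (R3‖R_L) = 14410 Ω, so V_A = 6.80 × 14410/41410 = 2.367 V.
Then V_B = V_A × (R3‖R_L)/(R2 + R3‖R_L) = 2.367 × 14290/14410 = 2.35 V.

V ≈ 2.35 V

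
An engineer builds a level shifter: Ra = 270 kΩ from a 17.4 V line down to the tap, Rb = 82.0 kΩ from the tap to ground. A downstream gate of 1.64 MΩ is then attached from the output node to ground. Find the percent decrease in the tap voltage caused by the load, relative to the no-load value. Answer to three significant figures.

The divider's output (Thévenin) resistance is Ra‖Rb = 62.90 kΩ.
Fractional drop under load = R_th/(R_th + R_L) = 62.90 / (62.90 + 1640) = 0.03694.
So the output falls by 3.69 %.

3.69 %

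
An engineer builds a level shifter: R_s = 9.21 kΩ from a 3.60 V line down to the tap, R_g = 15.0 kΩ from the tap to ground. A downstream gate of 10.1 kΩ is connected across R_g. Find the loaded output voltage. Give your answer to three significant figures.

V_out ≈ 1.43 V

The load sits in parallel with R_g: R_g‖R_L = (15.0 × 10.1) / (15.0 + 10.1) = 6.036 kΩ.
V_out = 3.60 × 6.036 / (9.21 + 6.036) = 3.60 × 6.036/15.25 = 1.43 V.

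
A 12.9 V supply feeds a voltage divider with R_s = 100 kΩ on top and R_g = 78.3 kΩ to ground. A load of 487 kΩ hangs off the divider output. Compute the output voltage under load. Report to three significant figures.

V_out ≈ 5.20 V

The load sits in parallel with R_g: R_g‖R_L = (78.3 × 487) / (78.3 + 487) = 67.45 kΩ.
V_out = 12.9 × 67.45 / (100 + 67.45) = 12.9 × 67.45/167.5 = 5.20 V.
(Unloaded it would have been 5.67 V.)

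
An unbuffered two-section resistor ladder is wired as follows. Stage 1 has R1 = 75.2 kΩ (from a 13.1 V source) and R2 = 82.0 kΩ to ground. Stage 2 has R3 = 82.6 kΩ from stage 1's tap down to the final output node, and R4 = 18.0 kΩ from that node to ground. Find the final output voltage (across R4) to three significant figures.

V_out ≈ 0.880 V

Stage 2 presents R3+R4 = 100.6 kΩ as a load on stage 1's tap.
Stage 1's lower leg becomes R2‖(R3+R4) = 45.18 kΩ, so V_mid = 13.1 × 45.18/120.4 = 4.916 V.
Stage 2 is itself unloaded: V_out = V_mid × R4/(R3+R4) = 4.916 × 18.0/100.6 = 0.880 V.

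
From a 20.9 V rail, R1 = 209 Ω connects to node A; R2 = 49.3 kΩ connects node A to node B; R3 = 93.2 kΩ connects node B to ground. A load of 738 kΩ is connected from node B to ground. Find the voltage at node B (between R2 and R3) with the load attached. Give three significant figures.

At node B, R3 is in parallel with the load: R3‖R_L = 82750 Ω.
Below node A the resistance is R2 + (R3‖R_L) = 132000 Ω, so V_A = 20.9 × 132000/132300 = 20.87 V.
Then V_B = V_A × (R3‖R_L)/(R2 + R3‖R_L) = 20.87 × 82750/132000 = 13.1 V.

V ≈ 13.1 V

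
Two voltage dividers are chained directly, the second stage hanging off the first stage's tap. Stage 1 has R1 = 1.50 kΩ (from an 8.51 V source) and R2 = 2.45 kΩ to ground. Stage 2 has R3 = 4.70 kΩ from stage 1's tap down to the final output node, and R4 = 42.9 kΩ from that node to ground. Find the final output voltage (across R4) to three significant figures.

Stage 2 presents R3+R4 = 47.60 kΩ as a load on stage 1's tap.
Stage 1's lower leg becomes R2‖(R3+R4) = 2.330 kΩ, so V_mid = 8.51 × 2.330/3.830 = 5.177 V.
Stage 2 is itself unloaded: V_out = V_mid × R4/(R3+R4) = 5.177 × 42.9/47.60 = 4.67 V.

V_out ≈ 4.67 V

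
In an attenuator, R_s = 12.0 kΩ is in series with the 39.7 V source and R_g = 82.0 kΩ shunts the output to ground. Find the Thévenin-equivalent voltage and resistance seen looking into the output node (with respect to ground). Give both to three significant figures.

V_th is the open-circuit tap voltage: 39.7 × 82.0/(12.0 + 82.0) = 34.6 V.
With the supply zeroed, R_s and R_g appear in parallel from the tap: R_th = R_s‖R_g = (12.0 × 82.0)/94.00 = 10.5 kΩ.

V_th = 34.6 V, R_th = 10.5 kΩ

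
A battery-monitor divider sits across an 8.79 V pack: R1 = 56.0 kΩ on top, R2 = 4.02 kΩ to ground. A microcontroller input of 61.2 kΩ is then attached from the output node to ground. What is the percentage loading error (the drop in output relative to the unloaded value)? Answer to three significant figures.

5.77 %

The divider's output (Thévenin) resistance is R1‖R2 = 3.751 kΩ.
Fractional drop under load = R_th/(R_th + R_L) = 3.751 / (3.751 + 61.2) = 0.05775.
So the output falls by 5.77 %.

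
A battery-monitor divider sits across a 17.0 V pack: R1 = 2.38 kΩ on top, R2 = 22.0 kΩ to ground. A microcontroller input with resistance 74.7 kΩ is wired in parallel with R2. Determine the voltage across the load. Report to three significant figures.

The load sits in parallel with R2: R2‖R_L = (22.0 × 74.7) / (22.0 + 74.7) = 16.99 kΩ.
V_out = 17.0 × 16.99 / (2.38 + 16.99) = 17.0 × 16.99/19.37 = 14.9 V.
(Unloaded it would have been 15.3 V.)

V_out ≈ 14.9 V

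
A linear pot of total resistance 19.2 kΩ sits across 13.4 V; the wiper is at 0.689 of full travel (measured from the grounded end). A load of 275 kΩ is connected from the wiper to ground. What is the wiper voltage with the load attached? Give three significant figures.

The wiper splits the pot into (1−α)R = 5.971 kΩ above and αR = 13.23 kΩ below.
Lower section ‖ load = 12.62 kΩ.
V_wiper = 13.4 × 12.62/(5.971 + 12.62) = 9.10 V.

V ≈ 9.10 V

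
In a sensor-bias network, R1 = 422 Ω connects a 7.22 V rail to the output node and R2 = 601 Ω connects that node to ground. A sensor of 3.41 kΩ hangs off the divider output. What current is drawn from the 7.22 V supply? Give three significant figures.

R2‖R_L = 510.9 Ω, so the source sees R1 + R2‖R_L = 932.9 Ω.
I = 7.22 V / 932.9 Ω = 7.74 mA.

I ≈ 7.74 mA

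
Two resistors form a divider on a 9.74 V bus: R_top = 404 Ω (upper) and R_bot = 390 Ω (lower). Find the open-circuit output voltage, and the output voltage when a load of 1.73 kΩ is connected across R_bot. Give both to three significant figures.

Open-circuit: V = 9.74 × 390/(404 + 390) = 4.78 V.
With the load, R_bot becomes R_bot‖R_L = 318.3 Ω, so V = 9.74 × 318.3/722.3 = 4.29 V.

Unloaded: 4.78 V; loaded: 4.29 V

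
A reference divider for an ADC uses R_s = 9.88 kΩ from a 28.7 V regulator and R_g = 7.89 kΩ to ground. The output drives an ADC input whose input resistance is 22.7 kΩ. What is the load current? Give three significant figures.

I_L ≈ 0.470 mA

R_g‖R_L = 5.855 kΩ; V_out = 28.7 × 5.855/15.73 = 10.68 V.
I_L = V_out / R_L = 10.68 / 22.7 kΩ = 0.470 mA.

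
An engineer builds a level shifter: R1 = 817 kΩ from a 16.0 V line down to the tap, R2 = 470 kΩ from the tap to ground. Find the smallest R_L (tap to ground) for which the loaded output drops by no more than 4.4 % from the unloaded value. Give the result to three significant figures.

Output resistance R_th = R1‖R2 = (817 × 470)/1287 = 298.4 kΩ.
The fractional drop is R_th/(R_th + R_L); requiring this ≤ 0.0440 gives R_L ≥ R_th(1/0.0440 − 1) = 298.4 × 21.73 = 6.48 MΩ.

R_L(min) ≈ 6.48 MΩ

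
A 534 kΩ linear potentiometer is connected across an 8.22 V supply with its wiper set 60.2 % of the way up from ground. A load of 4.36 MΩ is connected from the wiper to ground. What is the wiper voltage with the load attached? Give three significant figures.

The wiper splits the pot into (1−α)R = 212.5 kΩ above and αR = 321.5 kΩ below.
Lower section ‖ load = 299.4 kΩ.
V_wiper = 8.22 × 299.4/(212.5 + 299.4) = 4.81 V.

V ≈ 4.81 V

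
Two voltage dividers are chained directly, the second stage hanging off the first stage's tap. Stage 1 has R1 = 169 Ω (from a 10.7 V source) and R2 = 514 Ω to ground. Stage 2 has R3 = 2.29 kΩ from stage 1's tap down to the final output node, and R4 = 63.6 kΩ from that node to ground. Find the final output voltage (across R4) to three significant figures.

V_out ≈ 7.76 V

Stage 2 presents R3+R4 = 65890 Ω as a load on stage 1's tap.
Stage 1's lower leg becomes R2‖(R3+R4) = 510.0 Ω, so V_mid = 10.7 × 510.0/679.0 = 8.037 V.
Stage 2 is itself unloaded: V_out = V_mid × R4/(R3+R4) = 8.037 × 63600/65890 = 7.76 V.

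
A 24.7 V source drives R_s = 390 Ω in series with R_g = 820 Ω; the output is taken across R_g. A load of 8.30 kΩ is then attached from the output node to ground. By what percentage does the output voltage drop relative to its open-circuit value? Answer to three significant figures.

3.09 %

The divider's output (Thévenin) resistance is R_s‖R_g = 264.3 Ω.
Fractional drop under load = R_th/(R_th + R_L) = 264.3 / (264.3 + 8300) = 0.03086.
So the output falls by 3.09 %.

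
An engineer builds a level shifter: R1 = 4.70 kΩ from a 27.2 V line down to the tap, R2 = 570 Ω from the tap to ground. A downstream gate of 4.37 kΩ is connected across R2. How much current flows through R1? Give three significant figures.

I ≈ 5.23 mA

R2‖R_L = 504.2 Ω, so the source sees R1 + R2‖R_L = 5204 Ω.
I = 27.2 V / 5204 Ω = 5.23 mA.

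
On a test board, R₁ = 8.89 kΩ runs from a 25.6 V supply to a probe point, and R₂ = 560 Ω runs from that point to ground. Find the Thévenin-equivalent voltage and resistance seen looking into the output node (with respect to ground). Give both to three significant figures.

V_th = 1.52 V, R_th = 527 Ω

V_th is the open-circuit tap voltage: 25.6 × 560/(8890 + 560) = 1.52 V.
With the supply zeroed, R₁ and R₂ appear in parallel from the tap: R_th = R₁‖R₂ = (8890 × 560)/9450 = 527 Ω.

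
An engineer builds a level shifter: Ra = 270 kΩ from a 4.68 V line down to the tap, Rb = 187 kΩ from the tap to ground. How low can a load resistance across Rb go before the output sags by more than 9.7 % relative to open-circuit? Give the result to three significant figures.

Output resistance R_th = Ra‖Rb = (270 × 187)/457.0 = 110.5 kΩ.
The fractional drop is R_th/(R_th + R_L); requiring this ≤ 0.0970 gives R_L ≥ R_th(1/0.0970 − 1) = 110.5 × 9.309 = 1.03 MΩ.

R_L(min) ≈ 1.03 MΩ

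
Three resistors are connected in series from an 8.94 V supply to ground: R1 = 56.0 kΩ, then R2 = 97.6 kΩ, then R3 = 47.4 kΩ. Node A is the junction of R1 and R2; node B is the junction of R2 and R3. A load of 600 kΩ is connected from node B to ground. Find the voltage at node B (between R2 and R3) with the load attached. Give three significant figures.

V ≈ 1.99 V

At node B, R3 is in parallel with the load: R3‖R_L = 43.93 kΩ.
Below node A the resistance is R2 + (R3‖R_L) = 141.5 kΩ, so V_A = 8.94 × 141.5/197.5 = 6.405 V.
Then V_B = V_A × (R3‖R_L)/(R2 + R3‖R_L) = 6.405 × 43.93/141.5 = 1.99 V.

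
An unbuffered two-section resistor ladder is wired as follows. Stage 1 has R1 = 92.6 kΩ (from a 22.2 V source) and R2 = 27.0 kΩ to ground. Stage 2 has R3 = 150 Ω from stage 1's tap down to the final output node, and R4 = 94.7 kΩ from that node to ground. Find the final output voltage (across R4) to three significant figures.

V_out ≈ 4.10 V

Stage 2 presents R3+R4 = 94850 Ω as a load on stage 1's tap.
Stage 1's lower leg becomes R2‖(R3+R4) = 21020 Ω, so V_mid = 22.2 × 21020/113600 = 4.107 V.
Stage 2 is itself unloaded: V_out = V_mid × R4/(R3+R4) = 4.107 × 94700/94850 = 4.10 V.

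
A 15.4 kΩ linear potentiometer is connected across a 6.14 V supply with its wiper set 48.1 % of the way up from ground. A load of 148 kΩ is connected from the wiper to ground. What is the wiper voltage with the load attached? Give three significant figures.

V ≈ 2.88 V

The wiper splits the pot into (1−α)R = 7.993 kΩ above and αR = 7.407 kΩ below.
Lower section ‖ load = 7.054 kΩ.
V_wiper = 6.14 × 7.054/(7.993 + 7.054) = 2.88 V.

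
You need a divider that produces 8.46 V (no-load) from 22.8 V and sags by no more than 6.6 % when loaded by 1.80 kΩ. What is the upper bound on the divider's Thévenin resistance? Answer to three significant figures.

Loading drop = R_th/(R_th + R_L) ≤ 0.0660, so R_th ≤ R_L · ε/(1−ε) = 1.80 kΩ × 0.0660/0.9340 = 127 Ω.
(Any R1, R2 with R2/(R1+R2) = 0.371 and R1‖R2 ≤ 127 Ω will meet the spec.)

R_th ≤ 127 Ω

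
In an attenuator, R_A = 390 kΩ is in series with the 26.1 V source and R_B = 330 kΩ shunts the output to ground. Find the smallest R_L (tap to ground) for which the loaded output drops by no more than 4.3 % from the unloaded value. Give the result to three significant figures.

Output resistance R_th = R_A‖R_B = (390 × 330)/720.0 = 178.8 kΩ.
The fractional drop is R_th/(R_th + R_L); requiring this ≤ 0.0430 gives R_L ≥ R_th(1/0.0430 − 1) = 178.8 × 22.26 = 3.98 MΩ.

R_L(min) ≈ 3.98 MΩ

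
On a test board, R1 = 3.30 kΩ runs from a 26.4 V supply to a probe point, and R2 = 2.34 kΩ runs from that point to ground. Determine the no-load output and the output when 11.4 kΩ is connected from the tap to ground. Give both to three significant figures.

Open-circuit: V = 26.4 × 2.34/(3.30 + 2.34) = 11.0 V.
With the load, R2 becomes R2‖R_L = 1.941 kΩ, so V = 26.4 × 1.941/5.241 = 9.78 V.

Unloaded: 11.0 V; loaded: 9.78 V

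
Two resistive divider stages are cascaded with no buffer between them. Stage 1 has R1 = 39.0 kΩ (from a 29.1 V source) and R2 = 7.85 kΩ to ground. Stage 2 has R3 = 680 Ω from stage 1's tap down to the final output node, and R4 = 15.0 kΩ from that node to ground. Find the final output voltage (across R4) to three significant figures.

V_out ≈ 3.29 V

Stage 2 presents R3+R4 = 15680 Ω as a load on stage 1's tap.
Stage 1's lower leg becomes R2‖(R3+R4) = 5231 Ω, so V_mid = 29.1 × 5231/44230 = 3.442 V.
Stage 2 is itself unloaded: V_out = V_mid × R4/(R3+R4) = 3.442 × 15000/15680 = 3.29 V.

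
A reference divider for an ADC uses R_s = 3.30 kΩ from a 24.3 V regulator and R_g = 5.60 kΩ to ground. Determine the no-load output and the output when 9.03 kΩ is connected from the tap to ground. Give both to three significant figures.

Open-circuit: V = 24.3 × 5.60/(3.30 + 5.60) = 15.3 V.
With the load, R_g becomes R_g‖R_L = 3.456 kΩ, so V = 24.3 × 3.456/6.756 = 12.4 V.

Unloaded: 15.3 V; loaded: 12.4 V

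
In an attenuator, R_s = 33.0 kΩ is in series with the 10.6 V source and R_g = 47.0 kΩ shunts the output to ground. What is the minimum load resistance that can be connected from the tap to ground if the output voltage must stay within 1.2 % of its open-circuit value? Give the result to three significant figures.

R_L(min) ≈ 1.60 MΩ

Output resistance R_th = R_s‖R_g = (33.0 × 47.0)/80.00 = 19.39 kΩ.
The fractional drop is R_th/(R_th + R_L); requiring this ≤ 0.0120 gives R_L ≥ R_th(1/0.0120 − 1) = 19.39 × 82.33 = 1.60 MΩ.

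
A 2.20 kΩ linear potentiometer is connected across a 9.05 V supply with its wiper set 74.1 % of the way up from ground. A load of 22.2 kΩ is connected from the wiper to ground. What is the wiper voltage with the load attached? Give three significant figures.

V ≈ 6.58 V

The wiper splits the pot into (1−α)R = 569.8 Ω above and αR = 1630 Ω below.
Lower section ‖ load = 1519 Ω.
V_wiper = 9.05 × 1519/(569.8 + 1519) = 6.58 V.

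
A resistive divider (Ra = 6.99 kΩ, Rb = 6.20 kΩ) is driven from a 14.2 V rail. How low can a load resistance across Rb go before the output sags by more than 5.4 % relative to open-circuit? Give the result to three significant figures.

Output resistance R_th = Ra‖Rb = (6.99 × 6.20)/13.19 = 3.286 kΩ.
The fractional drop is R_th/(R_th + R_L); requiring this ≤ 0.0540 gives R_L ≥ R_th(1/0.0540 − 1) = 3.286 × 17.52 = 57.6 kΩ.

R_L(min) ≈ 57.6 kΩ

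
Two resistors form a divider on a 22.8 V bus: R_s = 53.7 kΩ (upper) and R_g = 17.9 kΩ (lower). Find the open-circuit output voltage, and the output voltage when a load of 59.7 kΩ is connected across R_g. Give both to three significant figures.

Unloaded: 5.70 V; loaded: 4.65 V

Open-circuit: V = 22.8 × 17.9/(53.7 + 17.9) = 5.70 V.
With the load, R_g becomes R_g‖R_L = 13.77 kΩ, so V = 22.8 × 13.77/67.47 = 4.65 V.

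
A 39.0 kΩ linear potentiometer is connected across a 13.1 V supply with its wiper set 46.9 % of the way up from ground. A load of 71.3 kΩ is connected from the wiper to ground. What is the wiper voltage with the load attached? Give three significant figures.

V ≈ 5.41 V

The wiper splits the pot into (1−α)R = 20.71 kΩ above and αR = 18.29 kΩ below.
Lower section ‖ load = 14.56 kΩ.
V_wiper = 13.1 × 14.56/(20.71 + 14.56) = 5.41 V.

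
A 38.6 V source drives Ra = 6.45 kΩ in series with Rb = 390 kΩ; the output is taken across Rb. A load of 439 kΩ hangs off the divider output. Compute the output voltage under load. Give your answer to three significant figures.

V_out ≈ 37.4 V

The load sits in parallel with Rb: Rb‖R_L = (390 × 439) / (390 + 439) = 206.5 kΩ.
V_out = 38.6 × 206.5 / (6.45 + 206.5) = 38.6 × 206.5/213.0 = 37.4 V.
(Unloaded it would have been 38.0 V.)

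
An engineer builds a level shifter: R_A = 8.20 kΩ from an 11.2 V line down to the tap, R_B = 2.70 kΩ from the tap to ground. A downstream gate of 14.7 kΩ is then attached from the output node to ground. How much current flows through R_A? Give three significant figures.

R_B‖R_L = 2.281 kΩ, so the source sees R_A + R_B‖R_L = 10.48 kΩ.
I = 11.2 V / 10.48 kΩ = 1.07 mA.

I ≈ 1.07 mA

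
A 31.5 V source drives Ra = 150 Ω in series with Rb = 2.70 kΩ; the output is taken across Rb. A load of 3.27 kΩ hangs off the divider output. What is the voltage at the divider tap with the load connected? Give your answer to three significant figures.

The load sits in parallel with Rb: Rb‖R_L = (2700 × 3270) / (2700 + 3270) = 1479 Ω.
V_out = 31.5 × 1479 / (150 + 1479) = 31.5 × 1479/1629 = 28.6 V.

V_out ≈ 28.6 V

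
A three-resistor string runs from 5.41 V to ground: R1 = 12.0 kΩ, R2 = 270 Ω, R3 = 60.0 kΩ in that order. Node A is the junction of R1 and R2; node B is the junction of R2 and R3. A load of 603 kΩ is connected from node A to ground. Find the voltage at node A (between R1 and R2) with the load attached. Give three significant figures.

V ≈ 4.44 V

Below node A the series string R2+R3 = 60270 Ω sits in parallel with the 603000 Ω load: 54790 Ω.
V_A = 5.41 × 54790/(12000 + 54790) = 4.44 V.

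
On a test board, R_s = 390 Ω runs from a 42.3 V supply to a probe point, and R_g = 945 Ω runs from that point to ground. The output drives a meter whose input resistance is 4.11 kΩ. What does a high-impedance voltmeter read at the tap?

V_out ≈ 28.1 V

The load sits in parallel with R_g: R_g‖R_L = (945 × 4110) / (945 + 4110) = 768.3 Ω.
V_out = 42.3 × 768.3 / (390 + 768.3) = 42.3 × 768.3/1158 = 28.1 V.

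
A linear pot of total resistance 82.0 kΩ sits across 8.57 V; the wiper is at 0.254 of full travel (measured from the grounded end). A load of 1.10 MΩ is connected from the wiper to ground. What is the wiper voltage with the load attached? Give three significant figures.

V ≈ 2.15 V

The wiper splits the pot into (1−α)R = 61.17 kΩ above and αR = 20.83 kΩ below.
Lower section ‖ load = 20.44 kΩ.
V_wiper = 8.57 × 20.44/(61.17 + 20.44) = 2.15 V.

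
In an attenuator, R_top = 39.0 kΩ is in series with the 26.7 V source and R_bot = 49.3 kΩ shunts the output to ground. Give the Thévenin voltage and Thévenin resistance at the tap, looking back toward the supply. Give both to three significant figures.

V_th is the open-circuit tap voltage: 26.7 × 49.3/(39.0 + 49.3) = 14.9 V.
With the supply zeroed, R_top and R_bot appear in parallel from the tap: R_th = R_top‖R_bot = (39.0 × 49.3)/88.30 = 21.8 kΩ.

V_th = 14.9 V, R_th = 21.8 kΩ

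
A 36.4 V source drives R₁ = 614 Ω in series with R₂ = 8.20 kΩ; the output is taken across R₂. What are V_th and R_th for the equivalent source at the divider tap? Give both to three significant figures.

V_th is the open-circuit tap voltage: 36.4 × 8200/(614 + 8200) = 33.9 V.
With the supply zeroed, R₁ and R₂ appear in parallel from the tap: R_th = R₁‖R₂ = (614 × 8200)/8814 = 571 Ω.

V_th = 33.9 V, R_th = 571 Ω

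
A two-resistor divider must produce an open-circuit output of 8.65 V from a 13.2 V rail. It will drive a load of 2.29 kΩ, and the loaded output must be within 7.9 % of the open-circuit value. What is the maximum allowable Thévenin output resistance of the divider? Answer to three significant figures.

R_th ≤ 196 Ω

Loading drop = R_th/(R_th + R_L) ≤ 0.0790, so R_th ≤ R_L · ε/(1−ε) = 2.29 kΩ × 0.0790/0.9210 = 196 Ω.
(Any R1, R2 with R2/(R1+R2) = 0.655 and R1‖R2 ≤ 196 Ω will meet the spec.)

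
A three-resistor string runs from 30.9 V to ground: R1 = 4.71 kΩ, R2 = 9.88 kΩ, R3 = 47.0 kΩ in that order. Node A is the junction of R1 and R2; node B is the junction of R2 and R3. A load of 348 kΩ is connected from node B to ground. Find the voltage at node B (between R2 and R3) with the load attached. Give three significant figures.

At node B, R3 is in parallel with the load: R3‖R_L = 41.41 kΩ.
Below node A the resistance is R2 + (R3‖R_L) = 51.29 kΩ, so V_A = 30.9 × 51.29/56.00 = 28.30 V.
Then V_B = V_A × (R3‖R_L)/(R2 + R3‖R_L) = 28.30 × 41.41/51.29 = 22.8 V.

V ≈ 22.8 V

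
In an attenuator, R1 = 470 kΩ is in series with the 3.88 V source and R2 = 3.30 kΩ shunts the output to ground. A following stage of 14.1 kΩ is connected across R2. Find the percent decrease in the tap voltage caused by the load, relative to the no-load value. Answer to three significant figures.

Unloaded V = 3.88 × 3.30/473.3 = 0.02705 V.
Loaded: R2‖R_L = 2.674 kΩ, giving V = 3.88 × 2.674/472.7 = 0.02195 V.
Drop = (0.02705 − 0.02195) / 0.02705 = 18.9 %.

18.9 %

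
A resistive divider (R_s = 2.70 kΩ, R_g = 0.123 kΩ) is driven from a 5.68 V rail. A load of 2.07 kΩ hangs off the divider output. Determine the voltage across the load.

The load sits in parallel with R_g: R_g‖R_L = (123 × 2070) / (123 + 2070) = 116.1 Ω.
V_out = 5.68 × 116.1 / (2700 + 116.1) = 5.68 × 116.1/2816 = 0.234 V.
(Unloaded it would have been 0.247 V.)

V_out ≈ 0.234 V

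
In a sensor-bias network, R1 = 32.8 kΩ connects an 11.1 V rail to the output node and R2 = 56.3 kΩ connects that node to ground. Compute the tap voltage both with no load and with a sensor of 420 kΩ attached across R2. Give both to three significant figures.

Unloaded: 7.01 V; loaded: 6.68 V

Open-circuit: V = 11.1 × 56.3/(32.8 + 56.3) = 7.01 V.
With the load, R2 becomes R2‖R_L = 49.65 kΩ, so V = 11.1 × 49.65/82.45 = 6.68 V.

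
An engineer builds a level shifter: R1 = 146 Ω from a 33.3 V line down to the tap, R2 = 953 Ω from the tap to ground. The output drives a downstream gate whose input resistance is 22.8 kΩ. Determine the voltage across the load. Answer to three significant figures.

The load sits in parallel with R2: R2‖R_L = (953 × 22800) / (953 + 22800) = 914.8 Ω.
V_out = 33.3 × 914.8 / (146 + 914.8) = 33.3 × 914.8/1061 = 28.7 V.

V_out ≈ 28.7 V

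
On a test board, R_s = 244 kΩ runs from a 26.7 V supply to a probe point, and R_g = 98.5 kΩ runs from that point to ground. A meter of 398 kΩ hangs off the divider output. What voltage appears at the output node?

V_out ≈ 6.53 V

The load sits in parallel with R_g: R_g‖R_L = (98.5 × 398) / (98.5 + 398) = 78.96 kΩ.
V_out = 26.7 × 78.96 / (244 + 78.96) = 26.7 × 78.96/323.0 = 6.53 V.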